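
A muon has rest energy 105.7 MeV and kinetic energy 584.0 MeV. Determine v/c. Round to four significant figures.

0.9882

γ = 1 + K/(mc²) = 1 + 584.0/105.7 = 6.5251.
β = √(1 − 1/γ²) = √(1 − 0.0234869) = √0.9765131 = 0.9882.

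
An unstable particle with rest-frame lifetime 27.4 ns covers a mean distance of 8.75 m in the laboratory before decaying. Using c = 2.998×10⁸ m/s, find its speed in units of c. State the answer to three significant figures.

0.729c

Let x = d/(cτ) = 8.750 m / (2.998×10⁸ m/s × 2.740×10^-8 s) = 1.0652. Since d = βγcτ, x = βγ = β/√(1−β²).
Solving: β² = x²/(1+x²) = 1.13465/2.13465 = 0.531539, so β = 0.729.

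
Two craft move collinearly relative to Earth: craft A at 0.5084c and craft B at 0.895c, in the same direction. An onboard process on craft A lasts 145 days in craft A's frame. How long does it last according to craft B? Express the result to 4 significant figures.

205.7 days

Transform craft A's velocity into craft B's frame: (0.5084 − 0.895)/(1 − 0.5084·0.895) = −0.3866/0.544982, so the relative speed is 0.70938c.
At |u| = 0.70938c, γ = (1 − 0.50322)^(−1/2) = 1.4188.
Craft A's interval is proper; time dilation gives Δt_B = γΔτ = 1.4188 × 145 days = 205.7 days.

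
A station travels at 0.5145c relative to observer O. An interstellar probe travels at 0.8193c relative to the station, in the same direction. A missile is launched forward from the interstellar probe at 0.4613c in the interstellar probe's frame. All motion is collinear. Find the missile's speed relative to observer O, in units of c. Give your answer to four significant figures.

First combine the missile and interstellar probe (S''→S'): u₁ = (0.4613 + 0.8193)/(1 + 0.4613×0.8193) = 1.2806/1.37794309 = 0.92936.
Then combine with the station (S'→S): u = (0.92936 + 0.5145)/(1 + 0.92936×0.5145) = 1.44386/1.47815572 = 0.9768.

0.9768c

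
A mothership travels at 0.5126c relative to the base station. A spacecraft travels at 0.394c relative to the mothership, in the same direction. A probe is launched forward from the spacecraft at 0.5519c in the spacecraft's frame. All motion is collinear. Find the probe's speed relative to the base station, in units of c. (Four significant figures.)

0.9223c

Compose velocities in two stages. Stage 1 (into S'): u₁ = (0.5519+0.394)/(1+0.5519×0.394) = 0.77695.
Stage 2 (into S): u = (0.77695+0.5126)/(1+0.77695×0.5126) = 0.92225, so the speed is 0.9223c.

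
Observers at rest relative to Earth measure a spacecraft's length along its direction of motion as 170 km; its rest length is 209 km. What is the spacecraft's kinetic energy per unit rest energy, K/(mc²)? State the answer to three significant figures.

0.229

Length contraction gives γ = L₀/L = 209/170 = 1.22941.
Since K = (γ−1)mc², K/(mc²) = 1.22941 − 1 = 0.229.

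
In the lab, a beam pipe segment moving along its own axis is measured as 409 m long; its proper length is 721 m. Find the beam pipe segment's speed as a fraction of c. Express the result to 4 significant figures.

Length contraction gives γ = L₀/L = 721/409 = 1.7628.
β = √(1 − 1/γ²) = √0.678194 = 0.8235.

0.8235c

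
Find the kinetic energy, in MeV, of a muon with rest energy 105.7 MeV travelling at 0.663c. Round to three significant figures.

35.5 MeV

With β = 0.663, γ = 1/√(1 − 0.663²) = 1/√0.560431 = 1.33579.
Kinetic energy: K = (γ − 1)mc² = (1.33579 − 1) × 105.7 MeV = 0.33579 × 105.7 = 35.5 MeV.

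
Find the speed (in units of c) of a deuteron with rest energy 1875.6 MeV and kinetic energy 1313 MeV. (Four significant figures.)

0.8087c

K = (γ−1)mc², so γ = 1 + 1313/1875.6 = 1.7.
Then v/c = √(1 − γ⁻²) = √(1 − 0.346021) = √0.653979 = 0.8087.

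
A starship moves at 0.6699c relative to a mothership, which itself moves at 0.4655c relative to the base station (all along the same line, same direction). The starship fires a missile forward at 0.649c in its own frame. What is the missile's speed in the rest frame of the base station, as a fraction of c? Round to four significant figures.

Compose velocities in two stages. Stage 1 (into S'): u₁ = (0.649+0.6699)/(1+0.649×0.6699) = 0.91924.
Stage 2 (into S): u = (0.91924+0.4655)/(1+0.91924×0.4655) = 0.96977, so the speed is 0.9698c.

0.9698c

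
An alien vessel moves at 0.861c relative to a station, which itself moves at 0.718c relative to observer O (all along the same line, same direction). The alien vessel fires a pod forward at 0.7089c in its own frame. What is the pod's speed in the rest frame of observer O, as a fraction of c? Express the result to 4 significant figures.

Compose velocities in two stages. Stage 1 (into S'): u₁ = (0.7089+0.861)/(1+0.7089×0.861) = 0.97487.
Stage 2 (into S): u = (0.97487+0.718)/(1+0.97487×0.718) = 0.99583, so the speed is 0.9958c.

0.9958c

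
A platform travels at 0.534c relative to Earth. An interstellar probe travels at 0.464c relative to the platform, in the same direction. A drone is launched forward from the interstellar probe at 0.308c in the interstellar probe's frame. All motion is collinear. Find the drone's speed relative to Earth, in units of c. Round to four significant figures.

0.8889c

Apply u = (u'+v)/(1+u'v) twice. Drone in the platform frame: (0.308+0.464)/(1+0.308·0.464) = 0.772/1.142912 = 0.67547c.
That velocity, transformed to the rest frame of Earth: (0.67547+0.534)/(1+0.67547·0.534) = 1.20947/1.36070098 = 0.88886c.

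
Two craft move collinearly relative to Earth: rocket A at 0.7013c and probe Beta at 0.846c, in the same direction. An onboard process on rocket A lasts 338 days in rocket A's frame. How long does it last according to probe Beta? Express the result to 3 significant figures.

362 days

The velocity of rocket A relative to probe Beta is (0.7013 − 0.846)c / (1 − 0.7013×0.846) = −0.35579c; relative speed 0.35579c.
γ for this relative speed: γ = 1/√(1 − 0.126587) = 1.07.
Rocket A's interval is proper; time dilation gives Δt_B = γΔτ = 1.07 × 338 days = 362 days.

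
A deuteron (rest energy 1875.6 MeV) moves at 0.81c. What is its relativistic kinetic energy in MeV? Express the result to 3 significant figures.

1320 MeV

Lorentz factor: γ = (1 − 0.6561)^(−1/2) = 1.70523.
Kinetic energy: K = (γ − 1)mc² = (1.70523 − 1) × 1875.6 MeV = 0.70523 × 1875.6 = 1320 MeV.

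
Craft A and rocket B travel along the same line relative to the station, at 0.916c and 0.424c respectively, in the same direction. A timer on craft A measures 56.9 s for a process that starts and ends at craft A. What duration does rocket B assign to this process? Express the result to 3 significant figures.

Transform craft A's velocity into rocket B's frame: (0.916 − 0.424)/(1 − 0.916·0.424) = 0.492/0.611616, so the relative speed is 0.80443c.
γ for this relative speed: γ = 1/√(1 − 0.647108) = 1.6834.
The clock on craft A records proper time, so rocket B measures Δt = γΔτ = 1.6834 × 56.9 = 95.8 s.

95.8 s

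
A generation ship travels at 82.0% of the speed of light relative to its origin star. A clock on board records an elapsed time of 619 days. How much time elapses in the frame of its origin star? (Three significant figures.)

γ = 1/√(1 − β²) = 1/√(1 − 0.6724) = 1/√0.3276 = 1/0.572364 = 1.7471.
Time dilation: Δt = γ·Δτ = 1.7471 × 619 = 1080 days.

1080 days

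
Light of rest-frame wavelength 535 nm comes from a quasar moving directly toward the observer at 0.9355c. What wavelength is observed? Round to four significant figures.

Relativistic Doppler for wavelength: λ_obs = λ_src · √((1−β)/(1+β)).
With β = 0.9355: factor = √(0.0645/1.9355) = 0.18255.
λ_obs = 535 × 0.18255 = 97.66 nm.

97.66 nm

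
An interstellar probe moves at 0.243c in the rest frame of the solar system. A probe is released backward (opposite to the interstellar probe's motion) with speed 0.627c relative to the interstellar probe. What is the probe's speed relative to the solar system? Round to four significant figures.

In units of c, u = (u' + v)/(1 + u'v) with u' = −0.627 and v = 0.243.
Numerator: −0.627 + 0.243 = −0.384. Denominator: 1 + (−0.627)(0.243) = 0.847639.
u = −0.384/0.847639 = −0.45302, so the speed is 0.4530c.

0.4530c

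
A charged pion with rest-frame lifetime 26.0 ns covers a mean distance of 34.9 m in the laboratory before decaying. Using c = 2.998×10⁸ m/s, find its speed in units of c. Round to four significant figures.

Let x = d/(cτ) = 34.90 m / (2.998×10⁸ m/s × 2.600×10^-8 s) = 4.4773. Since d = βγcτ, x = βγ = β/√(1−β²).
Solving: β² = x²/(1+x²) = 20.0462/21.0462 = 0.952485, so β = 0.9760.

0.9760c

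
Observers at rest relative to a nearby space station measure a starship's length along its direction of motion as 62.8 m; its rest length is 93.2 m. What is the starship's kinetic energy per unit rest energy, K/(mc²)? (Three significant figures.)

γ = L₀/L = 93.2/62.8 = 1.48408.
Since K = (γ−1)mc², K/(mc²) = 1.48408 − 1 = 0.484.

0.484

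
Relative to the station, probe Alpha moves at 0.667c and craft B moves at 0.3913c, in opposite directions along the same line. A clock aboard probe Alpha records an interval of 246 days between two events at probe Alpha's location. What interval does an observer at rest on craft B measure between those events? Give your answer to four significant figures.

Speed of probe Alpha in craft B's frame: u = (v_A + v_B)/(1 + v_A v_B/c²) = (0.667 + 0.3913)/(1 + 0.667×0.3913) = 1.0583/1.2609971 = 0.83926; |u| = 0.83926c.
γ for this relative speed: γ = 1/√(1 − 0.704357) = 1.8391.
The clock on probe Alpha records proper time, so craft B measures Δt = γΔτ = 1.8391 × 246 = 452.4 days.

452.4 days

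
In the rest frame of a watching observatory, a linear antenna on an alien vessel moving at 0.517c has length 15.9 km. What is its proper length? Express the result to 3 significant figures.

γ = 1/√(1 − β²) = 1/√(1 − 0.267289) = 1/√0.732711 = 1/0.855985 = 1.1682.
Proper length: L₀ = γ·L = 1.1682 × 15.9 = 18.6 km.

18.6 km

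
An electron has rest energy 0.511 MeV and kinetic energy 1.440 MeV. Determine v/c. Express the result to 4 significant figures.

K = (γ−1)mc², so γ = 1 + 1.440/0.511 = 3.818.
Then v/c = √(1 − γ⁻²) = √(1 − 0.0686006) = √0.9313994 = 0.9651.

0.9651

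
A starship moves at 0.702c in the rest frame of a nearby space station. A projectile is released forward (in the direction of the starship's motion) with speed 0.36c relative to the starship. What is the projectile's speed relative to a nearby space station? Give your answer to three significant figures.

Relativistic velocity addition: u = (u' + v)/(1 + u'v/c²), with u' = 0.36c and v = 0.702c.
Numerator: 0.36 + 0.702 = 1.062. Denominator: 1 + (0.36)(0.702) = 1.25272.
u = 1.062/1.25272 = 0.84776, so the speed is 0.848c.

0.848c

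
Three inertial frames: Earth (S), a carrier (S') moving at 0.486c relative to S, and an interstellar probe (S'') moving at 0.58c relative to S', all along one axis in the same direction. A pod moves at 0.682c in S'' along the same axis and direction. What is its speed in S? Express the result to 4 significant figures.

Apply u = (u'+v)/(1+u'v) twice. Pod in the carrier frame: (0.682+0.58)/(1+0.682·0.58) = 1.262/1.39556 = 0.9043c.
That velocity, transformed to the rest frame of Earth: (0.9043+0.486)/(1+0.9043·0.486) = 1.3903/1.4394898 = 0.96583c.

0.9658c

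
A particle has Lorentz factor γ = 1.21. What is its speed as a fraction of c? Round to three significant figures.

0.563c

β = √(1 − 1/γ²) = √(1 − 1/1.4641) = √0.316987 = 0.563.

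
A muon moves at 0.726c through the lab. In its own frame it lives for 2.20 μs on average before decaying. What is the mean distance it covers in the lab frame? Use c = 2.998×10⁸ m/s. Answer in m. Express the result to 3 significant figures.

696 m

Lorentz factor: γ = (1 − 0.527076)^(−1/2) = 1.4541.
Lab-frame lifetime: Δt = γτ = 1.4541 × 2.20 μs = 3.199 μs.
Distance: d = vΔt = 0.726 × 2.998×10⁸ m/s × 3.1990×10^-6 s = 696 m.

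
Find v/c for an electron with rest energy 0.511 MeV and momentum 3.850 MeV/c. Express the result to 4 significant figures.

pc/(mc²) = 3.850/0.511 = 7.5342 = βγ = β/√(1−β²).
So β² = x²/(1 + x²) with x = 7.5342: x² = 56.7642, β² = 56.7642/57.7642 = 0.982688, β = 0.9913.

0.9913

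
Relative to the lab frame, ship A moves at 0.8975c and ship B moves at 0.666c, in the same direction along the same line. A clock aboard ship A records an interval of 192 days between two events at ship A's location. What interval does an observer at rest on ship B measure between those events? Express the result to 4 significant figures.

Speed of ship A in ship B's frame: u = (v_A − v_B)/(1 − v_A v_B/c²) = (0.8975 − 0.666)/(1 − 0.8975×0.666) = 0.2315/0.402265 = 0.57549; |u| = 0.57549c.
γ for this relative speed: γ = 1/√(1 − 0.331189) = 1.2228.
Ship A's interval is proper; time dilation gives Δt_B = γΔτ = 1.2228 × 192 days = 234.8 days.

234.8 days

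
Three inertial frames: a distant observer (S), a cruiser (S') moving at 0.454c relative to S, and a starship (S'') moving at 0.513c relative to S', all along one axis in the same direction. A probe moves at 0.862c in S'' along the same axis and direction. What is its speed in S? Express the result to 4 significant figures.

First combine the probe and starship (S''→S'): u₁ = (0.862 + 0.513)/(1 + 0.862×0.513) = 1.375/1.442206 = 0.9534.
Then combine with the cruiser (S'→S): u = (0.9534 + 0.454)/(1 + 0.9534×0.454) = 1.4074/1.4328436 = 0.98224.

0.9822c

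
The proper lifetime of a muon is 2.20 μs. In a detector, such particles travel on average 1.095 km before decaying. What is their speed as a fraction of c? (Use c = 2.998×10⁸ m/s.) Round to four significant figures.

0.8566c

Let x = d/(cτ) = 1095 m / (2.998×10⁸ m/s × 2.200×10^-6 s) = 1.6602. Since d = βγcτ, x = βγ = β/√(1−β²).
Solving: β² = x²/(1+x²) = 2.75626/3.75626 = 0.733778, so β = 0.8566.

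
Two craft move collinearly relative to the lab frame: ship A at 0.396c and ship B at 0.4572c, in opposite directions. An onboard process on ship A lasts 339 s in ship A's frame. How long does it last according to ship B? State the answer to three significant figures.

490 s

The velocity of ship A relative to ship B is (0.396 + 0.4572)c / (1 + 0.396×0.4572) = 0.72241c; relative speed 0.72241c.
At |u| = 0.72241c, γ = (1 − 0.521876)^(−1/2) = 1.4462.
Ship A's interval is proper; time dilation gives Δt_B = γΔτ = 1.4462 × 339 s = 490 s.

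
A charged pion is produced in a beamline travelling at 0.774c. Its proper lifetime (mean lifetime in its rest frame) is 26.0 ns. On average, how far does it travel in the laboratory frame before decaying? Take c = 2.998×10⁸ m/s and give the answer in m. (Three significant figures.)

γ = 1/√(1 − β²) = 1/√(1 − 0.599076) = 1/√0.400924 = 1/0.633186 = 1.5793.
Lab-frame lifetime: Δt = γτ = 1.5793 × 26.0 ns = 41.062 ns.
Distance: d = vΔt = 0.774 × 2.998×10⁸ m/s × 4.1062×10^-8 s = 9.53 m.

9.53 m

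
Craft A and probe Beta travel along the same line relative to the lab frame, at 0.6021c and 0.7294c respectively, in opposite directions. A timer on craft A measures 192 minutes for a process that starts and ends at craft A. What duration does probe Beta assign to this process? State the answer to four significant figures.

505.9 minutes

Transform craft A's velocity into probe Beta's frame: (0.6021 + 0.7294)/(1 + 0.6021·0.7294) = 1.3315/1.43917174, so the relative speed is 0.92518c.
γ for this relative speed: γ = 1/√(1 − 0.855958) = 2.6348.
Craft A's interval is proper; time dilation gives Δt_B = γΔτ = 2.6348 × 192 minutes = 505.9 minutes.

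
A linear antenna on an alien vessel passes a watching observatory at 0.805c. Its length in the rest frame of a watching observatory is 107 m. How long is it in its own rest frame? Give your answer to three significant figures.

180 m

β² = 0.648025, so γ = 1/√0.351975 = 1.6856.
Proper length: L₀ = γ·L = 1.6856 × 107 = 180 m.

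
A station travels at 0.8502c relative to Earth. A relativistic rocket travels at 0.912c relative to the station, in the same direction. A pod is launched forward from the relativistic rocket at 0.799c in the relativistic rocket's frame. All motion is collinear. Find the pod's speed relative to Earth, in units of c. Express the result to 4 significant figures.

0.9992c

Apply u = (u'+v)/(1+u'v) twice. Pod in the station frame: (0.799+0.912)/(1+0.799·0.912) = 1.711/1.728688 = 0.98977c.
That velocity, transformed to the rest frame of Earth: (0.98977+0.8502)/(1+0.98977·0.8502) = 1.83997/1.841502454 = 0.99917c.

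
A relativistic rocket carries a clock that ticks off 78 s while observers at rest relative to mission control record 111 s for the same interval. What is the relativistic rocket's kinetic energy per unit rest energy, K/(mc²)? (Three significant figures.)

0.423

γ = Δt/Δτ = 111/78 = 1.42308.
K/(mc²) = γ − 1 = 1.42308 − 1 = 0.423.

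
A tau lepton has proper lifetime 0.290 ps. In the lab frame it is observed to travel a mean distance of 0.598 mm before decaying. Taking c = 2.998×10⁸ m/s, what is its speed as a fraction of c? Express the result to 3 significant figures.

0.990c

d = βγcτ ⇒ βγ = d/(cτ) = 5.980×10^-4 m / (8.6942×10^-5 m) = 6.8781.
β = (βγ)/√(1+(βγ)²) = 6.8781/√48.3083 = 0.990.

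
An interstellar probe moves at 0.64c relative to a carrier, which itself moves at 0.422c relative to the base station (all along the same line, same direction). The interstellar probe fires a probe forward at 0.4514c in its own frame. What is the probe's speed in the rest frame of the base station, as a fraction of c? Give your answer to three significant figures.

First combine the probe and interstellar probe (S''→S'): u₁ = (0.4514 + 0.64)/(1 + 0.4514×0.64) = 1.0914/1.288896 = 0.84677.
Then combine with the carrier (S'→S): u = (0.84677 + 0.422)/(1 + 0.84677×0.422) = 1.26877/1.35733694 = 0.93475.

0.935c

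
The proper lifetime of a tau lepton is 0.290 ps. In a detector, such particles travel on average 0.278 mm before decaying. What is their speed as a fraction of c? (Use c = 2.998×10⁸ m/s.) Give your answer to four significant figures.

Lab distance = (lab lifetime)·v = γτ·βc, so βγ = d/(cτ) = 2.780×10^-4/(2.998×10⁸ × 2.900×10^-13) = 3.1975.
With βγ = 3.1975: γ² = 1 + (βγ)² = 11.224, and β = (βγ)/γ = 3.1975/3.35022 = 0.9544.

0.9544c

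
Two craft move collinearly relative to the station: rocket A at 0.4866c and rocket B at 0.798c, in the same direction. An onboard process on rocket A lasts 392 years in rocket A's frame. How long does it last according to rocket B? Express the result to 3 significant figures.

Transform rocket A's velocity into rocket B's frame: (0.4866 − 0.798)/(1 − 0.4866·0.798) = −0.3114/0.6116932, so the relative speed is 0.50908c.
γ for this relative speed: γ = 1/√(1 − 0.259162) = 1.1618.
Rocket A's interval is proper; time dilation gives Δt_B = γΔτ = 1.1618 × 392 years = 455 years.

455 years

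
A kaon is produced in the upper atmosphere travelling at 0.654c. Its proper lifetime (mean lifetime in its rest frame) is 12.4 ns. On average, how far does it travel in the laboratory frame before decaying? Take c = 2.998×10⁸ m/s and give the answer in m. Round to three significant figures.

Lorentz factor: γ = (1 − 0.427716)^(−1/2) = 1.3219.
Lab-frame lifetime: Δt = γτ = 1.3219 × 12.4 ns = 16.392 ns.
Distance: d = vΔt = 0.654 × 2.998×10⁸ m/s × 1.6392×10^-8 s = 3.21 m.

3.21 m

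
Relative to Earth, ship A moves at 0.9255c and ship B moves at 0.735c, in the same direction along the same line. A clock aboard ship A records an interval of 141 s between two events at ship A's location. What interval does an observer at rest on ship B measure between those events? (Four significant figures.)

Transform ship A's velocity into ship B's frame: (0.9255 − 0.735)/(1 − 0.9255·0.735) = 0.1905/0.3197575, so the relative speed is 0.59576c.
At |u| = 0.59576c, γ = (1 − 0.35493)^(−1/2) = 1.2451.
Ship A's interval is proper; time dilation gives Δt_B = γΔτ = 1.2451 × 141 s = 175.6 s.

175.6 s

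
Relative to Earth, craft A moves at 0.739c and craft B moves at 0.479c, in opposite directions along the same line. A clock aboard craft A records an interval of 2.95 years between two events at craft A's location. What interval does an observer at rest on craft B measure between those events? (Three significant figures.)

Transform craft A's velocity into craft B's frame: (0.739 + 0.479)/(1 + 0.739·0.479) = 1.218/1.353981, so the relative speed is 0.89957c.
At |u| = 0.89957c, γ = (1 − 0.809226)^(−1/2) = 2.2895.
The clock on craft A records proper time, so craft B measures Δt = γΔτ = 2.2895 × 2.95 = 6.75 years.

6.75 years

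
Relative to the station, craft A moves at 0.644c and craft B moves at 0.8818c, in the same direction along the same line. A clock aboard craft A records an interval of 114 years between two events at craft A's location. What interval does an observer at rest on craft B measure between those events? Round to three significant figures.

The velocity of craft A relative to craft B is (0.644 − 0.8818)c / (1 − 0.644×0.8818) = −0.55031c; relative speed 0.55031c.
γ for this relative speed: γ = 1/√(1 − 0.302841) = 1.1977.
The clock on craft A records proper time, so craft B measures Δt = γΔτ = 1.1977 × 114 = 137 years.

137 years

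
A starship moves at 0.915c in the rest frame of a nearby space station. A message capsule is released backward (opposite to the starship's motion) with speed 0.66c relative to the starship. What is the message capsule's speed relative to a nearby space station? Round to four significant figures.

Relativistic velocity addition: u = (u' + v)/(1 + u'v/c²), with u' = −0.66c and v = 0.915c.
Numerator: −0.66 + 0.915 = 0.255. Denominator: 1 + (−0.66)(0.915) = 0.3961.
u = 0.255/0.3961 = 0.64378, so the speed is 0.6438c.

0.6438c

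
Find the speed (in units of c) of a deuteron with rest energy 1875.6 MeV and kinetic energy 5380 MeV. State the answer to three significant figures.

0.966c

K = (γ−1)mc², so γ = 1 + 5380/1875.6 = 3.8684.
Then v/c = √(1 − γ⁻²) = √(1 − 0.0668247) = √0.9331753 = 0.966.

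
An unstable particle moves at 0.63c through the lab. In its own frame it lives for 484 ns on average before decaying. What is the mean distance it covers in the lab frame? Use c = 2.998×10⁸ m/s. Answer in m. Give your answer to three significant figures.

γ = 1/√(1 − β²) = 1/√(1 − 0.3969) = 1/√0.6031 = 1/0.776595 = 1.2877.
Lab-frame lifetime: Δt = γτ = 1.2877 × 484 ns = 623.25 ns.
Distance: d = vΔt = 0.63 × 2.998×10⁸ m/s × 6.2325×10^-7 s = 118 m.

118 m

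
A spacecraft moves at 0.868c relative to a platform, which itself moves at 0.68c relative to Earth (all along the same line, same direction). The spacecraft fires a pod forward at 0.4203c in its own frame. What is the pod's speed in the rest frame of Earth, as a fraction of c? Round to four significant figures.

0.9891c

First combine the pod and spacecraft (S''→S'): u₁ = (0.4203 + 0.868)/(1 + 0.4203×0.868) = 1.2883/1.3648204 = 0.94393.
Then combine with the platform (S'→S): u = (0.94393 + 0.68)/(1 + 0.94393×0.68) = 1.62393/1.6418724 = 0.98907.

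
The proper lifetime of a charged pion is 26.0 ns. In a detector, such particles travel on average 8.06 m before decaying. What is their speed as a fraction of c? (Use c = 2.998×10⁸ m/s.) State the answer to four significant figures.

Let x = d/(cτ) = 8.060 m / (2.998×10⁸ m/s × 2.600×10^-8 s) = 1.034. Since d = βγcτ, x = βγ = β/√(1−β²).
Solving: β² = x²/(1+x²) = 1.06916/2.06916 = 0.516712, so β = 0.7188.

0.7188c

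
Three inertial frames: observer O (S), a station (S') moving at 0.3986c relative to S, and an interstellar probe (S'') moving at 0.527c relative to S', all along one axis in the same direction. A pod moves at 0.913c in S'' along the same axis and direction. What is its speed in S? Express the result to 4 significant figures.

First combine the pod and interstellar probe (S''→S'): u₁ = (0.913 + 0.527)/(1 + 0.913×0.527) = 1.44/1.481151 = 0.97222.
Then combine with the station (S'→S): u = (0.97222 + 0.3986)/(1 + 0.97222×0.3986) = 1.37082/1.387526892 = 0.98796.

0.9880c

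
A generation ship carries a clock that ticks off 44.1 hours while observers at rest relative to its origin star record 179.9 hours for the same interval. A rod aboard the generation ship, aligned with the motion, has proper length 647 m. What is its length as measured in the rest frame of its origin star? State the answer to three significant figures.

159 m

From Δt = γΔτ: γ = 179.9/44.1 = 4.07937.
The rod contracts by the same γ: 647 m / 4.07937 = 159 m.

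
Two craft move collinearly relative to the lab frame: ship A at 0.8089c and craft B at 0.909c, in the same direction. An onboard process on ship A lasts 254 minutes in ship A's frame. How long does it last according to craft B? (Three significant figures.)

274 minutes

Transform ship A's velocity into craft B's frame: (0.8089 − 0.909)/(1 − 0.8089·0.909) = −0.1001/0.2647099, so the relative speed is 0.37815c.
At |u| = 0.37815c, γ = (1 − 0.142997)^(−1/2) = 1.0802.
The clock on ship A records proper time, so craft B measures Δt = γΔτ = 1.0802 × 254 = 274 minutes.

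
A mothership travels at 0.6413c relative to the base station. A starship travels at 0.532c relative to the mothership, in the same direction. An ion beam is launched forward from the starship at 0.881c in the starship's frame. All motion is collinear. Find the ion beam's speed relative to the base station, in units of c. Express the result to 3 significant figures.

0.992c

First combine the ion beam and starship (S''→S'): u₁ = (0.881 + 0.532)/(1 + 0.881×0.532) = 1.413/1.468692 = 0.96208.
Then combine with the mothership (S'→S): u = (0.96208 + 0.6413)/(1 + 0.96208×0.6413) = 1.60338/1.616981904 = 0.99159.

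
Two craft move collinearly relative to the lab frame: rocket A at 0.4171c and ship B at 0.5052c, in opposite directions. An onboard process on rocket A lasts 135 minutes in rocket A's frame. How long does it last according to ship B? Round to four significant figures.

Transform rocket A's velocity into ship B's frame: (0.4171 + 0.5052)/(1 + 0.4171·0.5052) = 0.9223/1.21071892, so the relative speed is 0.76178c.
γ for this relative speed: γ = 1/√(1 − 0.580309) = 1.5436.
Rocket A's interval is proper; time dilation gives Δt_B = γΔτ = 1.5436 × 135 minutes = 208.4 minutes.

208.4 minutes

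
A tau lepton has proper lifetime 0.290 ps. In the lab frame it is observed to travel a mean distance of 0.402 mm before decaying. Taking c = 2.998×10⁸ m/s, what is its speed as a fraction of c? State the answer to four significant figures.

d = βγcτ ⇒ βγ = d/(cτ) = 4.020×10^-4 m / (8.6942×10^-5 m) = 4.6238.
β = (βγ)/√(1+(βγ)²) = 4.6238/√22.3795 = 0.9774.

0.9774c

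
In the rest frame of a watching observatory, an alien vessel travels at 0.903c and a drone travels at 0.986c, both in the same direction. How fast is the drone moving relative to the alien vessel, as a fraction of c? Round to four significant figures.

Transform to the alien vessel's frame: u' = (u − v)/(1 − uv/c²).
u' = (0.986 − 0.903)/(1 − 0.986×0.903) = 0.083/0.109642 = 0.75701.
Speed in the alien vessel's frame: 0.7570c (in the same direction).

0.7570c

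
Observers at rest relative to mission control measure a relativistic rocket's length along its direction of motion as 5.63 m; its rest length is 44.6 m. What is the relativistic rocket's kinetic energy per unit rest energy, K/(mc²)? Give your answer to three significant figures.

6.92

From L = L₀/γ: γ = 44.6/5.63 = 7.92185.
Since K = (γ−1)mc², K/(mc²) = 7.92185 − 1 = 6.92.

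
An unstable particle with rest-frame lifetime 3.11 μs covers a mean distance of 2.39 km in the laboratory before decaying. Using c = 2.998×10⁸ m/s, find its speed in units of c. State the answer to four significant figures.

Let x = d/(cτ) = 2390 m / (2.998×10⁸ m/s × 3.110×10^-6 s) = 2.5633. Since d = βγcτ, x = βγ = β/√(1−β²).
Solving: β² = x²/(1+x²) = 6.57051/7.57051 = 0.867909, so β = 0.9316.

0.9316c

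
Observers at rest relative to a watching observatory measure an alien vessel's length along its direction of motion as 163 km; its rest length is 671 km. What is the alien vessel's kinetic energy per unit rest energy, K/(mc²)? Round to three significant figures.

Length contraction gives γ = L₀/L = 671/163 = 4.11656.
K/(mc²) = γ − 1 = 4.11656 − 1 = 3.12.

3.12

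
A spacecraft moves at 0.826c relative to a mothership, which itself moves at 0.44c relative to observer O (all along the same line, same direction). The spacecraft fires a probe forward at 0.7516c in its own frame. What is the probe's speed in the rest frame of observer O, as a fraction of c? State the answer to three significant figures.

0.990c

Compose velocities in two stages. Stage 1 (into S'): u₁ = (0.7516+0.826)/(1+0.7516×0.826) = 0.97333.
Stage 2 (into S): u = (0.97333+0.44)/(1+0.97333×0.44) = 0.98954, so the speed is 0.990c.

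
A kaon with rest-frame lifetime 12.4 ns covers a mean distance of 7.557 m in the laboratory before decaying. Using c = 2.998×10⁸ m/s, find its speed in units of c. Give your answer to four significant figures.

0.8973c

d = βγcτ ⇒ βγ = d/(cτ) = 7.557 m / (3.71752 m) = 2.0328.
β = (βγ)/√(1+(βγ)²) = 2.0328/√5.13228 = 0.8973.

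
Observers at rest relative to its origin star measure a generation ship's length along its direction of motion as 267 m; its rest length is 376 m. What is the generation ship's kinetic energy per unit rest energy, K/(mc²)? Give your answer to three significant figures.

0.408

γ = L₀/L = 376/267 = 1.40824.
Since K = (γ−1)mc², K/(mc²) = 1.40824 − 1 = 0.408.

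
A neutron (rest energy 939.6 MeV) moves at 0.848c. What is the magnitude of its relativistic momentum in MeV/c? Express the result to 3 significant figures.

γ = 1/√(1 − β²) = 1/√(1 − 0.719104) = 1/√0.280896 = 1/0.529996 = 1.8868.
Momentum: p = γβ·mc = 1.8868 × 0.848 × 939.6 MeV/c = 1500 MeV/c.

1500 MeV/c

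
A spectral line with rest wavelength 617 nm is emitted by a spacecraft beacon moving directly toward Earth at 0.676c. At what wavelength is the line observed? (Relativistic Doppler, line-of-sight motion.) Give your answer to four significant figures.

271.3 nm

Relativistic Doppler for wavelength: λ_obs = λ_src · √((1−β)/(1+β)).
With β = 0.676: factor = √(0.324/1.676) = 0.43968.
λ_obs = 617 × 0.43968 = 271.3 nm.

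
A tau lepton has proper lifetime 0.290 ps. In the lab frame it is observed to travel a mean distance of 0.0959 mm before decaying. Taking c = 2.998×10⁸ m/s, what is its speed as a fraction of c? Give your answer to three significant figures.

0.741c

Let x = d/(cτ) = 9.590×10^-5 m / (2.998×10⁸ m/s × 2.900×10^-13 s) = 1.103. Since d = βγcτ, x = βγ = β/√(1−β²).
Solving: β² = x²/(1+x²) = 1.21661/2.21661 = 0.548861, so β = 0.741.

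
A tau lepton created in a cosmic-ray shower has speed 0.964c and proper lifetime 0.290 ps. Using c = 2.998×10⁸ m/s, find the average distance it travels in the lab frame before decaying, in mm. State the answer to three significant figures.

0.315 mm

γ = 1/√(1 − β²) = 1/√(1 − 0.929296) = 1/√0.070704 = 1/0.265902 = 3.7608.
Lab-frame lifetime: Δt = γτ = 3.7608 × 0.290 ps = 1.0906 ps.
Distance: d = vΔt = 0.964 × 2.998×10⁸ m/s × 1.0906×10^-12 s = 3.15×10^-4 m = 0.315 mm.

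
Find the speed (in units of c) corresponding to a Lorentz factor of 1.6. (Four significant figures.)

0.7806c

β = √(1 − 1/γ²) = √(1 − 1/2.56) = √0.609375 = 0.7806.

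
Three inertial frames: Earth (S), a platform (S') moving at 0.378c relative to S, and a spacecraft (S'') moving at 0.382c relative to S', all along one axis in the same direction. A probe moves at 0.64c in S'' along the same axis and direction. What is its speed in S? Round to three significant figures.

First combine the probe and spacecraft (S''→S'): u₁ = (0.64 + 0.382)/(1 + 0.64×0.382) = 1.022/1.24448 = 0.82123.
Then combine with the platform (S'→S): u = (0.82123 + 0.378)/(1 + 0.82123×0.378) = 1.19923/1.31042494 = 0.91515.

0.915c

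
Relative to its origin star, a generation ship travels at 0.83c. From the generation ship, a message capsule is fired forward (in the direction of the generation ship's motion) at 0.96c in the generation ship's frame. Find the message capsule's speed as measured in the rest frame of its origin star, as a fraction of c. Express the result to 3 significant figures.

Relativistic velocity addition: u = (u' + v)/(1 + u'v/c²), with u' = 0.96c and v = 0.83c.
Numerator: 0.96 + 0.83 = 1.79. Denominator: 1 + (0.96)(0.83) = 1.7968.
u = 1.79/1.7968 = 0.99622, so the speed is 0.996c.

0.996c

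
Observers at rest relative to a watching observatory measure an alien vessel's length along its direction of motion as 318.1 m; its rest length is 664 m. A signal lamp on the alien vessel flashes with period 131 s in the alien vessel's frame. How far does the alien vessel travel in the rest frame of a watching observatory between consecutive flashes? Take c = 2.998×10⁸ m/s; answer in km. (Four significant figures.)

Length contraction gives γ = L₀/L = 664/318.1 = 2.08739.
β = √(1 − 1/γ²) = 0.87778. Lab-frame period = γτ = 2.08739×131 s = 273.45 s. Distance = βc × γτ = 0.87778 × 2.998×10⁸ m/s × 273.45 s = 7.1961×10^10 m = 7.196×10^7 km.

7.196×10^7 km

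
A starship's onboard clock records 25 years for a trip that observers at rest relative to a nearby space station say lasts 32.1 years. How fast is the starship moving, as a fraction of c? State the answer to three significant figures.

0.627c

γ = Δt/Δτ = 32.1/25 = 1.284.
β = √(1 − 1/γ²) = √(1 − 0.606555) = √0.393445 = 0.627.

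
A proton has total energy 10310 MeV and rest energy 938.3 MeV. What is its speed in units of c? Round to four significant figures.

Total energy E = γmc² gives γ = 10310/938.3 = 10.988.
Hence β = √(1 − 1/γ²) = √(1 − 0.00828252) = √0.99171748 = 0.9959.

0.9959c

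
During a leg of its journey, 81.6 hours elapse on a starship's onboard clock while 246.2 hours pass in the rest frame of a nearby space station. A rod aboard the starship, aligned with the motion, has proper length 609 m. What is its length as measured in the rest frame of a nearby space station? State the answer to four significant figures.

201.8 m

The time-dilation ratio gives γ = 246.2/81.6 = 3.01716.
The rod contracts by the same γ: 609 m / 3.01716 = 201.8 m.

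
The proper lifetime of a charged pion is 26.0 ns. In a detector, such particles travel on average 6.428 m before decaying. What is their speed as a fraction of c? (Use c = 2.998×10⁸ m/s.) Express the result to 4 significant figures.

Lab distance = (lab lifetime)·v = γτ·βc, so βγ = d/(cτ) = 6.428/(2.998×10⁸ × 2.600×10^-8) = 0.82465.
With βγ = 0.82465: γ² = 1 + (βγ)² = 1.680048, and β = (βγ)/γ = 0.82465/1.29617 = 0.6362.

0.6362c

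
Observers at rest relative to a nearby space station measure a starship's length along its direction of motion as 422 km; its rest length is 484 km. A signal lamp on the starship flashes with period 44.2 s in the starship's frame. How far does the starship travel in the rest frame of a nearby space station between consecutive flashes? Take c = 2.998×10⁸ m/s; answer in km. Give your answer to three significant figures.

7.44×10^6 km

Length contraction gives γ = L₀/L = 484/422 = 1.14692.
β = √(1 − 1/γ²) = 0.48968. Lab-frame period = γτ = 1.14692×44.2 s = 50.694 s. Distance = βc × γτ = 0.48968 × 2.998×10⁸ m/s × 50.694 s = 7.4422×10^9 m = 7.44×10^6 km.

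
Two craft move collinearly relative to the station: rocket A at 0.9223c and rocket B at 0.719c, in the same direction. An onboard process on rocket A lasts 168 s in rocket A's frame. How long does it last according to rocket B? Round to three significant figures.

Transform rocket A's velocity into rocket B's frame: (0.9223 − 0.719)/(1 − 0.9223·0.719) = 0.2033/0.3368663, so the relative speed is 0.6035c.
At |u| = 0.6035c, γ = (1 − 0.364212)^(−1/2) = 1.2541.
The clock on rocket A records proper time, so rocket B measures Δt = γΔτ = 1.2541 × 168 = 211 s.

211 s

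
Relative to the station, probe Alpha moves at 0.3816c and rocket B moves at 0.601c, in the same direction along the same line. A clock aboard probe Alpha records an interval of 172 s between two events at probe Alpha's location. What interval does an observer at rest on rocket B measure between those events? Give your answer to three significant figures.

179 s

The velocity of probe Alpha relative to rocket B is (0.3816 − 0.601)c / (1 − 0.3816×0.601) = −0.28469c; relative speed 0.28469c.
γ for this relative speed: γ = 1/√(1 − 0.0810484) = 1.0432.
Probe Alpha's interval is proper; time dilation gives Δt_B = γΔτ = 1.0432 × 172 s = 179 s.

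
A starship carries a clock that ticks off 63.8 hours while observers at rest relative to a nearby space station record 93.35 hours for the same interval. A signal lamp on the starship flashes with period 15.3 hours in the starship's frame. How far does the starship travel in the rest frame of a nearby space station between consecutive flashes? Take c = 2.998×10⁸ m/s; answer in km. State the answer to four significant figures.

From Δt = γΔτ: γ = 93.35/63.8 = 1.46317.
β = √(1 − 1/γ²) = 0.73. Lab-frame period = γτ = 1.46317×15.3 hours = 22.387 hours. Distance = βc × γτ = 0.73 × 2.998×10⁸ m/s × 80593.2 s = 1.7638×10^13 m = 1.764×10^10 km.

1.764×10^10 km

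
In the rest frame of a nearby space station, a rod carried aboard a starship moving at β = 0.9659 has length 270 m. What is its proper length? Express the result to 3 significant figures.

Lorentz factor: γ = (1 − 0.93296281)^(−1/2) = 3.8623.
Proper length: L₀ = γ·L = 3.8623 × 270 = 1040 m.

1040 m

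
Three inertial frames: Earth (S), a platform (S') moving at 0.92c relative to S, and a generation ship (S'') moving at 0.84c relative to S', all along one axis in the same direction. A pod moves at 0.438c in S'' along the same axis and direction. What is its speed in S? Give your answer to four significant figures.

0.9972c

Apply u = (u'+v)/(1+u'v) twice. Pod in the platform frame: (0.438+0.84)/(1+0.438·0.84) = 1.278/1.36792 = 0.93427c.
That velocity, transformed to the rest frame of Earth: (0.93427+0.92)/(1+0.93427·0.92) = 1.85427/1.8595284 = 0.99717c.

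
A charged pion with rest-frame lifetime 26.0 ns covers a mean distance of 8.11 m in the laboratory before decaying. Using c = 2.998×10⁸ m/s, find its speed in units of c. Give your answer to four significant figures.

0.7210c

Lab distance = (lab lifetime)·v = γτ·βc, so βγ = d/(cτ) = 8.110/(2.998×10⁸ × 2.600×10^-8) = 1.0404.
With βγ = 1.0404: γ² = 1 + (βγ)² = 2.08243, and β = (βγ)/γ = 1.0404/1.44306 = 0.7210.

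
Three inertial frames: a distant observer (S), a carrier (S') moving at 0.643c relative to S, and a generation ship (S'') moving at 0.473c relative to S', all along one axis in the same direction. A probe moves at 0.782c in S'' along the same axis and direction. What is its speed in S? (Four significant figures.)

Apply u = (u'+v)/(1+u'v) twice. Probe in the carrier frame: (0.782+0.473)/(1+0.782·0.473) = 1.255/1.369886 = 0.91613c.
That velocity, transformed to the rest frame of a distant observer: (0.91613+0.643)/(1+0.91613·0.643) = 1.55913/1.58907159 = 0.98116c.

0.9812c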